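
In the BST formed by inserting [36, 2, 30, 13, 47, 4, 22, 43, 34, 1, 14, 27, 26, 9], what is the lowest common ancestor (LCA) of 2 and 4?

Tree insertion order: [36, 2, 30, 13, 47, 4, 22, 43, 34, 1, 14, 27, 26, 9]
Tree (level-order array): [36, 2, 47, 1, 30, 43, None, None, None, 13, 34, None, None, 4, 22, None, None, None, 9, 14, 27, None, None, None, None, 26]
In a BST, the LCA of p=2, q=4 is the first node v on the
root-to-leaf path with p <= v <= q (go left if both < v, right if both > v).
Walk from root:
  at 36: both 2 and 4 < 36, go left
  at 2: 2 <= 2 <= 4, this is the LCA
LCA = 2


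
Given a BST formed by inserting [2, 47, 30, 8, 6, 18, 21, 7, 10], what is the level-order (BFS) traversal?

Tree insertion order: [2, 47, 30, 8, 6, 18, 21, 7, 10]
Tree (level-order array): [2, None, 47, 30, None, 8, None, 6, 18, None, 7, 10, 21]
BFS from the root, enqueuing left then right child of each popped node:
  queue [2] -> pop 2, enqueue [47], visited so far: [2]
  queue [47] -> pop 47, enqueue [30], visited so far: [2, 47]
  queue [30] -> pop 30, enqueue [8], visited so far: [2, 47, 30]
  queue [8] -> pop 8, enqueue [6, 18], visited so far: [2, 47, 30, 8]
  queue [6, 18] -> pop 6, enqueue [7], visited so far: [2, 47, 30, 8, 6]
  queue [18, 7] -> pop 18, enqueue [10, 21], visited so far: [2, 47, 30, 8, 6, 18]
  queue [7, 10, 21] -> pop 7, enqueue [none], visited so far: [2, 47, 30, 8, 6, 18, 7]
  queue [10, 21] -> pop 10, enqueue [none], visited so far: [2, 47, 30, 8, 6, 18, 7, 10]
  queue [21] -> pop 21, enqueue [none], visited so far: [2, 47, 30, 8, 6, 18, 7, 10, 21]
Result: [2, 47, 30, 8, 6, 18, 7, 10, 21]


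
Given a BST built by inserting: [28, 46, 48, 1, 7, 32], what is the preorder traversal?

Tree insertion order: [28, 46, 48, 1, 7, 32]
Tree (level-order array): [28, 1, 46, None, 7, 32, 48]
Preorder traversal: [28, 1, 7, 46, 32, 48]


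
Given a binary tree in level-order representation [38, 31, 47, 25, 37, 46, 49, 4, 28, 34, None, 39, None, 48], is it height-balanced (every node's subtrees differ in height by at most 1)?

Tree (level-order array): [38, 31, 47, 25, 37, 46, 49, 4, 28, 34, None, 39, None, 48]
Definition: a tree is height-balanced if, at every node, |h(left) - h(right)| <= 1 (empty subtree has height -1).
Bottom-up per-node check:
  node 4: h_left=-1, h_right=-1, diff=0 [OK], height=0
  node 28: h_left=-1, h_right=-1, diff=0 [OK], height=0
  node 25: h_left=0, h_right=0, diff=0 [OK], height=1
  node 34: h_left=-1, h_right=-1, diff=0 [OK], height=0
  node 37: h_left=0, h_right=-1, diff=1 [OK], height=1
  node 31: h_left=1, h_right=1, diff=0 [OK], height=2
  node 39: h_left=-1, h_right=-1, diff=0 [OK], height=0
  node 46: h_left=0, h_right=-1, diff=1 [OK], height=1
  node 48: h_left=-1, h_right=-1, diff=0 [OK], height=0
  node 49: h_left=0, h_right=-1, diff=1 [OK], height=1
  node 47: h_left=1, h_right=1, diff=0 [OK], height=2
  node 38: h_left=2, h_right=2, diff=0 [OK], height=3
All nodes satisfy the balance condition.
Result: Balanced


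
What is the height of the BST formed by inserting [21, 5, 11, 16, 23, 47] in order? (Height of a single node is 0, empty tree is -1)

Insertion order: [21, 5, 11, 16, 23, 47]
Tree (level-order array): [21, 5, 23, None, 11, None, 47, None, 16]
Compute height bottom-up (empty subtree = -1):
  height(16) = 1 + max(-1, -1) = 0
  height(11) = 1 + max(-1, 0) = 1
  height(5) = 1 + max(-1, 1) = 2
  height(47) = 1 + max(-1, -1) = 0
  height(23) = 1 + max(-1, 0) = 1
  height(21) = 1 + max(2, 1) = 3
Height = 3


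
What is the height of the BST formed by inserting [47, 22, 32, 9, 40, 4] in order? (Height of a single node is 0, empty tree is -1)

Insertion order: [47, 22, 32, 9, 40, 4]
Tree (level-order array): [47, 22, None, 9, 32, 4, None, None, 40]
Compute height bottom-up (empty subtree = -1):
  height(4) = 1 + max(-1, -1) = 0
  height(9) = 1 + max(0, -1) = 1
  height(40) = 1 + max(-1, -1) = 0
  height(32) = 1 + max(-1, 0) = 1
  height(22) = 1 + max(1, 1) = 2
  height(47) = 1 + max(2, -1) = 3
Height = 3


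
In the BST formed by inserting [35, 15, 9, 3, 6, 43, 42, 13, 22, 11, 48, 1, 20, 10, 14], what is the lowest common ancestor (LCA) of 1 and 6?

Tree insertion order: [35, 15, 9, 3, 6, 43, 42, 13, 22, 11, 48, 1, 20, 10, 14]
Tree (level-order array): [35, 15, 43, 9, 22, 42, 48, 3, 13, 20, None, None, None, None, None, 1, 6, 11, 14, None, None, None, None, None, None, 10]
In a BST, the LCA of p=1, q=6 is the first node v on the
root-to-leaf path with p <= v <= q (go left if both < v, right if both > v).
Walk from root:
  at 35: both 1 and 6 < 35, go left
  at 15: both 1 and 6 < 15, go left
  at 9: both 1 and 6 < 9, go left
  at 3: 1 <= 3 <= 6, this is the LCA
LCA = 3


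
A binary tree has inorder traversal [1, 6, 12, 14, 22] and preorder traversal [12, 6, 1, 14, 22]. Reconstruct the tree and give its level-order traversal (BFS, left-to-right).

Inorder:  [1, 6, 12, 14, 22]
Preorder: [12, 6, 1, 14, 22]
Algorithm: preorder visits root first, so consume preorder in order;
for each root, split the current inorder slice at that value into
left-subtree inorder and right-subtree inorder, then recurse.
Recursive splits:
  root=12; inorder splits into left=[1, 6], right=[14, 22]
  root=6; inorder splits into left=[1], right=[]
  root=1; inorder splits into left=[], right=[]
  root=14; inorder splits into left=[], right=[22]
  root=22; inorder splits into left=[], right=[]
Reconstructed level-order: [12, 6, 14, 1, 22]


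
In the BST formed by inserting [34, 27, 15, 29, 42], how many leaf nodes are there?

Tree built from: [34, 27, 15, 29, 42]
Tree (level-order array): [34, 27, 42, 15, 29]
Rule: A leaf has 0 children.
Per-node child counts:
  node 34: 2 child(ren)
  node 27: 2 child(ren)
  node 15: 0 child(ren)
  node 29: 0 child(ren)
  node 42: 0 child(ren)
Matching nodes: [15, 29, 42]
Count of leaf nodes: 3


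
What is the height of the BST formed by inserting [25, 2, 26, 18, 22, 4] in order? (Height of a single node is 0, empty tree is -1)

Insertion order: [25, 2, 26, 18, 22, 4]
Tree (level-order array): [25, 2, 26, None, 18, None, None, 4, 22]
Compute height bottom-up (empty subtree = -1):
  height(4) = 1 + max(-1, -1) = 0
  height(22) = 1 + max(-1, -1) = 0
  height(18) = 1 + max(0, 0) = 1
  height(2) = 1 + max(-1, 1) = 2
  height(26) = 1 + max(-1, -1) = 0
  height(25) = 1 + max(2, 0) = 3
Height = 3


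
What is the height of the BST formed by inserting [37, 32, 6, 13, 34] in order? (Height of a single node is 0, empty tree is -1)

Insertion order: [37, 32, 6, 13, 34]
Tree (level-order array): [37, 32, None, 6, 34, None, 13]
Compute height bottom-up (empty subtree = -1):
  height(13) = 1 + max(-1, -1) = 0
  height(6) = 1 + max(-1, 0) = 1
  height(34) = 1 + max(-1, -1) = 0
  height(32) = 1 + max(1, 0) = 2
  height(37) = 1 + max(2, -1) = 3
Height = 3


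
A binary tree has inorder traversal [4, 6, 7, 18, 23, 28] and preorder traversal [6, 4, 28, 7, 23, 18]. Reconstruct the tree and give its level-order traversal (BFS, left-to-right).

Inorder:  [4, 6, 7, 18, 23, 28]
Preorder: [6, 4, 28, 7, 23, 18]
Algorithm: preorder visits root first, so consume preorder in order;
for each root, split the current inorder slice at that value into
left-subtree inorder and right-subtree inorder, then recurse.
Recursive splits:
  root=6; inorder splits into left=[4], right=[7, 18, 23, 28]
  root=4; inorder splits into left=[], right=[]
  root=28; inorder splits into left=[7, 18, 23], right=[]
  root=7; inorder splits into left=[], right=[18, 23]
  root=23; inorder splits into left=[18], right=[]
  root=18; inorder splits into left=[], right=[]
Reconstructed level-order: [6, 4, 28, 7, 23, 18]


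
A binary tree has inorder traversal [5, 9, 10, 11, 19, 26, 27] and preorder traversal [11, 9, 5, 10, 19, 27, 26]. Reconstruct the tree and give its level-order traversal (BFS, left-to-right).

Inorder:  [5, 9, 10, 11, 19, 26, 27]
Preorder: [11, 9, 5, 10, 19, 27, 26]
Algorithm: preorder visits root first, so consume preorder in order;
for each root, split the current inorder slice at that value into
left-subtree inorder and right-subtree inorder, then recurse.
Recursive splits:
  root=11; inorder splits into left=[5, 9, 10], right=[19, 26, 27]
  root=9; inorder splits into left=[5], right=[10]
  root=5; inorder splits into left=[], right=[]
  root=10; inorder splits into left=[], right=[]
  root=19; inorder splits into left=[], right=[26, 27]
  root=27; inorder splits into left=[26], right=[]
  root=26; inorder splits into left=[], right=[]
Reconstructed level-order: [11, 9, 19, 5, 10, 27, 26]


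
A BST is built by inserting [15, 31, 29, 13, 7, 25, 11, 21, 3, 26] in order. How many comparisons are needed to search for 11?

Search path for 11: 15 -> 13 -> 7 -> 11
Found: True
Comparisons: 4


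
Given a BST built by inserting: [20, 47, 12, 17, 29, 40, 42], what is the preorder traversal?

Tree insertion order: [20, 47, 12, 17, 29, 40, 42]
Tree (level-order array): [20, 12, 47, None, 17, 29, None, None, None, None, 40, None, 42]
Preorder traversal: [20, 12, 17, 47, 29, 40, 42]


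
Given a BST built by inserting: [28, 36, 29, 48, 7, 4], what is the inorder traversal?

Tree insertion order: [28, 36, 29, 48, 7, 4]
Tree (level-order array): [28, 7, 36, 4, None, 29, 48]
Inorder traversal: [4, 7, 28, 29, 36, 48]


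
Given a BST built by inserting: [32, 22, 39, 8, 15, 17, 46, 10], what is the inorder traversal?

Tree insertion order: [32, 22, 39, 8, 15, 17, 46, 10]
Tree (level-order array): [32, 22, 39, 8, None, None, 46, None, 15, None, None, 10, 17]
Inorder traversal: [8, 10, 15, 17, 22, 32, 39, 46]


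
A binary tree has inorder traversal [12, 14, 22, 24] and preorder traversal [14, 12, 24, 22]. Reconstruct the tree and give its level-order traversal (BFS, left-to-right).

Inorder:  [12, 14, 22, 24]
Preorder: [14, 12, 24, 22]
Algorithm: preorder visits root first, so consume preorder in order;
for each root, split the current inorder slice at that value into
left-subtree inorder and right-subtree inorder, then recurse.
Recursive splits:
  root=14; inorder splits into left=[12], right=[22, 24]
  root=12; inorder splits into left=[], right=[]
  root=24; inorder splits into left=[22], right=[]
  root=22; inorder splits into left=[], right=[]
Reconstructed level-order: [14, 12, 24, 22]


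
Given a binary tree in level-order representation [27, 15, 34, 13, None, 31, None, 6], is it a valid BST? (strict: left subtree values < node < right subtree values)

Level-order array: [27, 15, 34, 13, None, 31, None, 6]
Validate using subtree bounds (lo, hi): at each node, require lo < value < hi,
then recurse left with hi=value and right with lo=value.
Preorder trace (stopping at first violation):
  at node 27 with bounds (-inf, +inf): OK
  at node 15 with bounds (-inf, 27): OK
  at node 13 with bounds (-inf, 15): OK
  at node 6 with bounds (-inf, 13): OK
  at node 34 with bounds (27, +inf): OK
  at node 31 with bounds (27, 34): OK
No violation found at any node.
Result: Valid BST


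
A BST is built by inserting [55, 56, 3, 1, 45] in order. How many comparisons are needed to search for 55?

Search path for 55: 55
Found: True
Comparisons: 1


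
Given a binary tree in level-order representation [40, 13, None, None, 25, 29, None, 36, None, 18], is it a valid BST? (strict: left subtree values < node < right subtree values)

Level-order array: [40, 13, None, None, 25, 29, None, 36, None, 18]
Validate using subtree bounds (lo, hi): at each node, require lo < value < hi,
then recurse left with hi=value and right with lo=value.
Preorder trace (stopping at first violation):
  at node 40 with bounds (-inf, +inf): OK
  at node 13 with bounds (-inf, 40): OK
  at node 25 with bounds (13, 40): OK
  at node 29 with bounds (13, 25): VIOLATION
Node 29 violates its bound: not (13 < 29 < 25).
Result: Not a valid BST


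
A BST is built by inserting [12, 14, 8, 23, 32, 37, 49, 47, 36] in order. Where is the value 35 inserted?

Starting tree (level order): [12, 8, 14, None, None, None, 23, None, 32, None, 37, 36, 49, None, None, 47]
Insertion path: 12 -> 14 -> 23 -> 32 -> 37 -> 36
Result: insert 35 as left child of 36
Final tree (level order): [12, 8, 14, None, None, None, 23, None, 32, None, 37, 36, 49, 35, None, 47]


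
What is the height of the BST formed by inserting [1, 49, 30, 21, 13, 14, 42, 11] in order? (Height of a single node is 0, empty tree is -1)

Insertion order: [1, 49, 30, 21, 13, 14, 42, 11]
Tree (level-order array): [1, None, 49, 30, None, 21, 42, 13, None, None, None, 11, 14]
Compute height bottom-up (empty subtree = -1):
  height(11) = 1 + max(-1, -1) = 0
  height(14) = 1 + max(-1, -1) = 0
  height(13) = 1 + max(0, 0) = 1
  height(21) = 1 + max(1, -1) = 2
  height(42) = 1 + max(-1, -1) = 0
  height(30) = 1 + max(2, 0) = 3
  height(49) = 1 + max(3, -1) = 4
  height(1) = 1 + max(-1, 4) = 5
Height = 5


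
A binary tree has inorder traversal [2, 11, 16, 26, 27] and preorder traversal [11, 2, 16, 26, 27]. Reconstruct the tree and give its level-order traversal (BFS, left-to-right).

Inorder:  [2, 11, 16, 26, 27]
Preorder: [11, 2, 16, 26, 27]
Algorithm: preorder visits root first, so consume preorder in order;
for each root, split the current inorder slice at that value into
left-subtree inorder and right-subtree inorder, then recurse.
Recursive splits:
  root=11; inorder splits into left=[2], right=[16, 26, 27]
  root=2; inorder splits into left=[], right=[]
  root=16; inorder splits into left=[], right=[26, 27]
  root=26; inorder splits into left=[], right=[27]
  root=27; inorder splits into left=[], right=[]
Reconstructed level-order: [11, 2, 16, 26, 27]


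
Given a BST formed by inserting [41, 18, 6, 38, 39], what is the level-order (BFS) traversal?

Tree insertion order: [41, 18, 6, 38, 39]
Tree (level-order array): [41, 18, None, 6, 38, None, None, None, 39]
BFS from the root, enqueuing left then right child of each popped node:
  queue [41] -> pop 41, enqueue [18], visited so far: [41]
  queue [18] -> pop 18, enqueue [6, 38], visited so far: [41, 18]
  queue [6, 38] -> pop 6, enqueue [none], visited so far: [41, 18, 6]
  queue [38] -> pop 38, enqueue [39], visited so far: [41, 18, 6, 38]
  queue [39] -> pop 39, enqueue [none], visited so far: [41, 18, 6, 38, 39]
Result: [41, 18, 6, 38, 39]


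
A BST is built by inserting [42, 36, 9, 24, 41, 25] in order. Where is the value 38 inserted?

Starting tree (level order): [42, 36, None, 9, 41, None, 24, None, None, None, 25]
Insertion path: 42 -> 36 -> 41
Result: insert 38 as left child of 41
Final tree (level order): [42, 36, None, 9, 41, None, 24, 38, None, None, 25]


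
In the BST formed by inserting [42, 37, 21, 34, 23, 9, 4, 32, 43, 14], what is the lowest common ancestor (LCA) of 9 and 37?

Tree insertion order: [42, 37, 21, 34, 23, 9, 4, 32, 43, 14]
Tree (level-order array): [42, 37, 43, 21, None, None, None, 9, 34, 4, 14, 23, None, None, None, None, None, None, 32]
In a BST, the LCA of p=9, q=37 is the first node v on the
root-to-leaf path with p <= v <= q (go left if both < v, right if both > v).
Walk from root:
  at 42: both 9 and 37 < 42, go left
  at 37: 9 <= 37 <= 37, this is the LCA
LCA = 37


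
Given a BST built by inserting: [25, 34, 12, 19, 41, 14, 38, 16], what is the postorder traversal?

Tree insertion order: [25, 34, 12, 19, 41, 14, 38, 16]
Tree (level-order array): [25, 12, 34, None, 19, None, 41, 14, None, 38, None, None, 16]
Postorder traversal: [16, 14, 19, 12, 38, 41, 34, 25]


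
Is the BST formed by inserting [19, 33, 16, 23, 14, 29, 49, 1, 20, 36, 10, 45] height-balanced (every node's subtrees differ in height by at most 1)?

Tree (level-order array): [19, 16, 33, 14, None, 23, 49, 1, None, 20, 29, 36, None, None, 10, None, None, None, None, None, 45]
Definition: a tree is height-balanced if, at every node, |h(left) - h(right)| <= 1 (empty subtree has height -1).
Bottom-up per-node check:
  node 10: h_left=-1, h_right=-1, diff=0 [OK], height=0
  node 1: h_left=-1, h_right=0, diff=1 [OK], height=1
  node 14: h_left=1, h_right=-1, diff=2 [FAIL (|1--1|=2 > 1)], height=2
  node 16: h_left=2, h_right=-1, diff=3 [FAIL (|2--1|=3 > 1)], height=3
  node 20: h_left=-1, h_right=-1, diff=0 [OK], height=0
  node 29: h_left=-1, h_right=-1, diff=0 [OK], height=0
  node 23: h_left=0, h_right=0, diff=0 [OK], height=1
  node 45: h_left=-1, h_right=-1, diff=0 [OK], height=0
  node 36: h_left=-1, h_right=0, diff=1 [OK], height=1
  node 49: h_left=1, h_right=-1, diff=2 [FAIL (|1--1|=2 > 1)], height=2
  node 33: h_left=1, h_right=2, diff=1 [OK], height=3
  node 19: h_left=3, h_right=3, diff=0 [OK], height=4
Node 14 violates the condition: |1 - -1| = 2 > 1.
Result: Not balanced


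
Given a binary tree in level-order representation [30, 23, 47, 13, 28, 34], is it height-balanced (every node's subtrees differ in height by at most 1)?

Tree (level-order array): [30, 23, 47, 13, 28, 34]
Definition: a tree is height-balanced if, at every node, |h(left) - h(right)| <= 1 (empty subtree has height -1).
Bottom-up per-node check:
  node 13: h_left=-1, h_right=-1, diff=0 [OK], height=0
  node 28: h_left=-1, h_right=-1, diff=0 [OK], height=0
  node 23: h_left=0, h_right=0, diff=0 [OK], height=1
  node 34: h_left=-1, h_right=-1, diff=0 [OK], height=0
  node 47: h_left=0, h_right=-1, diff=1 [OK], height=1
  node 30: h_left=1, h_right=1, diff=0 [OK], height=2
All nodes satisfy the balance condition.
Result: Balanced


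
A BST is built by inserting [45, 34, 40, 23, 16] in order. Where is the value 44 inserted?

Starting tree (level order): [45, 34, None, 23, 40, 16]
Insertion path: 45 -> 34 -> 40
Result: insert 44 as right child of 40
Final tree (level order): [45, 34, None, 23, 40, 16, None, None, 44]


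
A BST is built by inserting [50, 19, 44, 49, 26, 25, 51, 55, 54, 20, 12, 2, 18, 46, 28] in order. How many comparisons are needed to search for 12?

Search path for 12: 50 -> 19 -> 12
Found: True
Comparisons: 3


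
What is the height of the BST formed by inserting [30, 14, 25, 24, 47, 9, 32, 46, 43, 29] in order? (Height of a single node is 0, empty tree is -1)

Insertion order: [30, 14, 25, 24, 47, 9, 32, 46, 43, 29]
Tree (level-order array): [30, 14, 47, 9, 25, 32, None, None, None, 24, 29, None, 46, None, None, None, None, 43]
Compute height bottom-up (empty subtree = -1):
  height(9) = 1 + max(-1, -1) = 0
  height(24) = 1 + max(-1, -1) = 0
  height(29) = 1 + max(-1, -1) = 0
  height(25) = 1 + max(0, 0) = 1
  height(14) = 1 + max(0, 1) = 2
  height(43) = 1 + max(-1, -1) = 0
  height(46) = 1 + max(0, -1) = 1
  height(32) = 1 + max(-1, 1) = 2
  height(47) = 1 + max(2, -1) = 3
  height(30) = 1 + max(2, 3) = 4
Height = 4


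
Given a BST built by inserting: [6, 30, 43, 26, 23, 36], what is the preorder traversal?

Tree insertion order: [6, 30, 43, 26, 23, 36]
Tree (level-order array): [6, None, 30, 26, 43, 23, None, 36]
Preorder traversal: [6, 30, 26, 23, 43, 36]


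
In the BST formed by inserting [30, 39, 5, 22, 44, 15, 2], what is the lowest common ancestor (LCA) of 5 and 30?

Tree insertion order: [30, 39, 5, 22, 44, 15, 2]
Tree (level-order array): [30, 5, 39, 2, 22, None, 44, None, None, 15]
In a BST, the LCA of p=5, q=30 is the first node v on the
root-to-leaf path with p <= v <= q (go left if both < v, right if both > v).
Walk from root:
  at 30: 5 <= 30 <= 30, this is the LCA
LCA = 30


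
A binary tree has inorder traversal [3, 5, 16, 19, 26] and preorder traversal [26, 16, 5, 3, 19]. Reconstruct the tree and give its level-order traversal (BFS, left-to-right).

Inorder:  [3, 5, 16, 19, 26]
Preorder: [26, 16, 5, 3, 19]
Algorithm: preorder visits root first, so consume preorder in order;
for each root, split the current inorder slice at that value into
left-subtree inorder and right-subtree inorder, then recurse.
Recursive splits:
  root=26; inorder splits into left=[3, 5, 16, 19], right=[]
  root=16; inorder splits into left=[3, 5], right=[19]
  root=5; inorder splits into left=[3], right=[]
  root=3; inorder splits into left=[], right=[]
  root=19; inorder splits into left=[], right=[]
Reconstructed level-order: [26, 16, 5, 19, 3]


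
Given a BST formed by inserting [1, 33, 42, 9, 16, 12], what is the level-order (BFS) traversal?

Tree insertion order: [1, 33, 42, 9, 16, 12]
Tree (level-order array): [1, None, 33, 9, 42, None, 16, None, None, 12]
BFS from the root, enqueuing left then right child of each popped node:
  queue [1] -> pop 1, enqueue [33], visited so far: [1]
  queue [33] -> pop 33, enqueue [9, 42], visited so far: [1, 33]
  queue [9, 42] -> pop 9, enqueue [16], visited so far: [1, 33, 9]
  queue [42, 16] -> pop 42, enqueue [none], visited so far: [1, 33, 9, 42]
  queue [16] -> pop 16, enqueue [12], visited so far: [1, 33, 9, 42, 16]
  queue [12] -> pop 12, enqueue [none], visited so far: [1, 33, 9, 42, 16, 12]
Result: [1, 33, 9, 42, 16, 12]


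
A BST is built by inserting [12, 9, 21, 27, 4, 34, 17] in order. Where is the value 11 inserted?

Starting tree (level order): [12, 9, 21, 4, None, 17, 27, None, None, None, None, None, 34]
Insertion path: 12 -> 9
Result: insert 11 as right child of 9
Final tree (level order): [12, 9, 21, 4, 11, 17, 27, None, None, None, None, None, None, None, 34]


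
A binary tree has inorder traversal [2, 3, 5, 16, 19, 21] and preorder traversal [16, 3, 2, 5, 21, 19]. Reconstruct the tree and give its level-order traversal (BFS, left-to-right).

Inorder:  [2, 3, 5, 16, 19, 21]
Preorder: [16, 3, 2, 5, 21, 19]
Algorithm: preorder visits root first, so consume preorder in order;
for each root, split the current inorder slice at that value into
left-subtree inorder and right-subtree inorder, then recurse.
Recursive splits:
  root=16; inorder splits into left=[2, 3, 5], right=[19, 21]
  root=3; inorder splits into left=[2], right=[5]
  root=2; inorder splits into left=[], right=[]
  root=5; inorder splits into left=[], right=[]
  root=21; inorder splits into left=[19], right=[]
  root=19; inorder splits into left=[], right=[]
Reconstructed level-order: [16, 3, 21, 2, 5, 19]


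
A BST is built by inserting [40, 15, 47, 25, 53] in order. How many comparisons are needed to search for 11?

Search path for 11: 40 -> 15
Found: False
Comparisons: 2


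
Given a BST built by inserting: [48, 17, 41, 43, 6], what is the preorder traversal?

Tree insertion order: [48, 17, 41, 43, 6]
Tree (level-order array): [48, 17, None, 6, 41, None, None, None, 43]
Preorder traversal: [48, 17, 6, 41, 43]


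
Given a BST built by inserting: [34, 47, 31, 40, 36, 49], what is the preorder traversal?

Tree insertion order: [34, 47, 31, 40, 36, 49]
Tree (level-order array): [34, 31, 47, None, None, 40, 49, 36]
Preorder traversal: [34, 31, 47, 40, 36, 49]


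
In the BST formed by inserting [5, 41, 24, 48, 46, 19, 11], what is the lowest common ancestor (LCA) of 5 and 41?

Tree insertion order: [5, 41, 24, 48, 46, 19, 11]
Tree (level-order array): [5, None, 41, 24, 48, 19, None, 46, None, 11]
In a BST, the LCA of p=5, q=41 is the first node v on the
root-to-leaf path with p <= v <= q (go left if both < v, right if both > v).
Walk from root:
  at 5: 5 <= 5 <= 41, this is the LCA
LCA = 5


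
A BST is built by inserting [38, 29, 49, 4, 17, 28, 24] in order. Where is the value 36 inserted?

Starting tree (level order): [38, 29, 49, 4, None, None, None, None, 17, None, 28, 24]
Insertion path: 38 -> 29
Result: insert 36 as right child of 29
Final tree (level order): [38, 29, 49, 4, 36, None, None, None, 17, None, None, None, 28, 24]


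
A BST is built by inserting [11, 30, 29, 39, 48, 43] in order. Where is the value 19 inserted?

Starting tree (level order): [11, None, 30, 29, 39, None, None, None, 48, 43]
Insertion path: 11 -> 30 -> 29
Result: insert 19 as left child of 29
Final tree (level order): [11, None, 30, 29, 39, 19, None, None, 48, None, None, 43]


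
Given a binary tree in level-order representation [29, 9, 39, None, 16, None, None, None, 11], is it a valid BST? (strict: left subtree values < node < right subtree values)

Level-order array: [29, 9, 39, None, 16, None, None, None, 11]
Validate using subtree bounds (lo, hi): at each node, require lo < value < hi,
then recurse left with hi=value and right with lo=value.
Preorder trace (stopping at first violation):
  at node 29 with bounds (-inf, +inf): OK
  at node 9 with bounds (-inf, 29): OK
  at node 16 with bounds (9, 29): OK
  at node 11 with bounds (16, 29): VIOLATION
Node 11 violates its bound: not (16 < 11 < 29).
Result: Not a valid BST


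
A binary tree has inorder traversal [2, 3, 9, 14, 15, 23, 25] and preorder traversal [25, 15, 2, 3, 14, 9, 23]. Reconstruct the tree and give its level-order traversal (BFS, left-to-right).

Inorder:  [2, 3, 9, 14, 15, 23, 25]
Preorder: [25, 15, 2, 3, 14, 9, 23]
Algorithm: preorder visits root first, so consume preorder in order;
for each root, split the current inorder slice at that value into
left-subtree inorder and right-subtree inorder, then recurse.
Recursive splits:
  root=25; inorder splits into left=[2, 3, 9, 14, 15, 23], right=[]
  root=15; inorder splits into left=[2, 3, 9, 14], right=[23]
  root=2; inorder splits into left=[], right=[3, 9, 14]
  root=3; inorder splits into left=[], right=[9, 14]
  root=14; inorder splits into left=[9], right=[]
  root=9; inorder splits into left=[], right=[]
  root=23; inorder splits into left=[], right=[]
Reconstructed level-order: [25, 15, 2, 23, 3, 14, 9]


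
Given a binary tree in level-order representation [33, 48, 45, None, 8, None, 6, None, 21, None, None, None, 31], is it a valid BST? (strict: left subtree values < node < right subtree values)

Level-order array: [33, 48, 45, None, 8, None, 6, None, 21, None, None, None, 31]
Validate using subtree bounds (lo, hi): at each node, require lo < value < hi,
then recurse left with hi=value and right with lo=value.
Preorder trace (stopping at first violation):
  at node 33 with bounds (-inf, +inf): OK
  at node 48 with bounds (-inf, 33): VIOLATION
Node 48 violates its bound: not (-inf < 48 < 33).
Result: Not a valid BST


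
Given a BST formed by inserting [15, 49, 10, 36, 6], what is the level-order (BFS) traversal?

Tree insertion order: [15, 49, 10, 36, 6]
Tree (level-order array): [15, 10, 49, 6, None, 36]
BFS from the root, enqueuing left then right child of each popped node:
  queue [15] -> pop 15, enqueue [10, 49], visited so far: [15]
  queue [10, 49] -> pop 10, enqueue [6], visited so far: [15, 10]
  queue [49, 6] -> pop 49, enqueue [36], visited so far: [15, 10, 49]
  queue [6, 36] -> pop 6, enqueue [none], visited so far: [15, 10, 49, 6]
  queue [36] -> pop 36, enqueue [none], visited so far: [15, 10, 49, 6, 36]
Result: [15, 10, 49, 6, 36]


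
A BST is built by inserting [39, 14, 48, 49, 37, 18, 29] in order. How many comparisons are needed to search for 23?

Search path for 23: 39 -> 14 -> 37 -> 18 -> 29
Found: False
Comparisons: 5


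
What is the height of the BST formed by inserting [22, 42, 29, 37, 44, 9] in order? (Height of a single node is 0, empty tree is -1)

Insertion order: [22, 42, 29, 37, 44, 9]
Tree (level-order array): [22, 9, 42, None, None, 29, 44, None, 37]
Compute height bottom-up (empty subtree = -1):
  height(9) = 1 + max(-1, -1) = 0
  height(37) = 1 + max(-1, -1) = 0
  height(29) = 1 + max(-1, 0) = 1
  height(44) = 1 + max(-1, -1) = 0
  height(42) = 1 + max(1, 0) = 2
  height(22) = 1 + max(0, 2) = 3
Height = 3


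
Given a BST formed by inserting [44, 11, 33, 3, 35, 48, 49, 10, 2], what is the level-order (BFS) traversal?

Tree insertion order: [44, 11, 33, 3, 35, 48, 49, 10, 2]
Tree (level-order array): [44, 11, 48, 3, 33, None, 49, 2, 10, None, 35]
BFS from the root, enqueuing left then right child of each popped node:
  queue [44] -> pop 44, enqueue [11, 48], visited so far: [44]
  queue [11, 48] -> pop 11, enqueue [3, 33], visited so far: [44, 11]
  queue [48, 3, 33] -> pop 48, enqueue [49], visited so far: [44, 11, 48]
  queue [3, 33, 49] -> pop 3, enqueue [2, 10], visited so far: [44, 11, 48, 3]
  queue [33, 49, 2, 10] -> pop 33, enqueue [35], visited so far: [44, 11, 48, 3, 33]
  queue [49, 2, 10, 35] -> pop 49, enqueue [none], visited so far: [44, 11, 48, 3, 33, 49]
  queue [2, 10, 35] -> pop 2, enqueue [none], visited so far: [44, 11, 48, 3, 33, 49, 2]
  queue [10, 35] -> pop 10, enqueue [none], visited so far: [44, 11, 48, 3, 33, 49, 2, 10]
  queue [35] -> pop 35, enqueue [none], visited so far: [44, 11, 48, 3, 33, 49, 2, 10, 35]
Result: [44, 11, 48, 3, 33, 49, 2, 10, 35]


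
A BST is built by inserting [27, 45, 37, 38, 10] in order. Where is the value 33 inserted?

Starting tree (level order): [27, 10, 45, None, None, 37, None, None, 38]
Insertion path: 27 -> 45 -> 37
Result: insert 33 as left child of 37
Final tree (level order): [27, 10, 45, None, None, 37, None, 33, 38]


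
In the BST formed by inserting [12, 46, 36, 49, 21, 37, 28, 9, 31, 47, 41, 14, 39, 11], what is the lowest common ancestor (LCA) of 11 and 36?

Tree insertion order: [12, 46, 36, 49, 21, 37, 28, 9, 31, 47, 41, 14, 39, 11]
Tree (level-order array): [12, 9, 46, None, 11, 36, 49, None, None, 21, 37, 47, None, 14, 28, None, 41, None, None, None, None, None, 31, 39]
In a BST, the LCA of p=11, q=36 is the first node v on the
root-to-leaf path with p <= v <= q (go left if both < v, right if both > v).
Walk from root:
  at 12: 11 <= 12 <= 36, this is the LCA
LCA = 12


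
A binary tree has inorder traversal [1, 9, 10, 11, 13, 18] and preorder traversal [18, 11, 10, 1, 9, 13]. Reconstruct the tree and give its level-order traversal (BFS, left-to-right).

Inorder:  [1, 9, 10, 11, 13, 18]
Preorder: [18, 11, 10, 1, 9, 13]
Algorithm: preorder visits root first, so consume preorder in order;
for each root, split the current inorder slice at that value into
left-subtree inorder and right-subtree inorder, then recurse.
Recursive splits:
  root=18; inorder splits into left=[1, 9, 10, 11, 13], right=[]
  root=11; inorder splits into left=[1, 9, 10], right=[13]
  root=10; inorder splits into left=[1, 9], right=[]
  root=1; inorder splits into left=[], right=[9]
  root=9; inorder splits into left=[], right=[]
  root=13; inorder splits into left=[], right=[]
Reconstructed level-order: [18, 11, 10, 13, 1, 9]


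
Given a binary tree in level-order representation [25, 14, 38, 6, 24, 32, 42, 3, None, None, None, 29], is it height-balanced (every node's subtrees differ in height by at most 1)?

Tree (level-order array): [25, 14, 38, 6, 24, 32, 42, 3, None, None, None, 29]
Definition: a tree is height-balanced if, at every node, |h(left) - h(right)| <= 1 (empty subtree has height -1).
Bottom-up per-node check:
  node 3: h_left=-1, h_right=-1, diff=0 [OK], height=0
  node 6: h_left=0, h_right=-1, diff=1 [OK], height=1
  node 24: h_left=-1, h_right=-1, diff=0 [OK], height=0
  node 14: h_left=1, h_right=0, diff=1 [OK], height=2
  node 29: h_left=-1, h_right=-1, diff=0 [OK], height=0
  node 32: h_left=0, h_right=-1, diff=1 [OK], height=1
  node 42: h_left=-1, h_right=-1, diff=0 [OK], height=0
  node 38: h_left=1, h_right=0, diff=1 [OK], height=2
  node 25: h_left=2, h_right=2, diff=0 [OK], height=3
All nodes satisfy the balance condition.
Result: Balanced


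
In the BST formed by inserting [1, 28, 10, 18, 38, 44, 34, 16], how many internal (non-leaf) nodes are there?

Tree built from: [1, 28, 10, 18, 38, 44, 34, 16]
Tree (level-order array): [1, None, 28, 10, 38, None, 18, 34, 44, 16]
Rule: An internal node has at least one child.
Per-node child counts:
  node 1: 1 child(ren)
  node 28: 2 child(ren)
  node 10: 1 child(ren)
  node 18: 1 child(ren)
  node 16: 0 child(ren)
  node 38: 2 child(ren)
  node 34: 0 child(ren)
  node 44: 0 child(ren)
Matching nodes: [1, 28, 10, 18, 38]
Count of internal (non-leaf) nodes: 5


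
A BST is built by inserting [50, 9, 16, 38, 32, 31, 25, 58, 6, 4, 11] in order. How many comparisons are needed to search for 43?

Search path for 43: 50 -> 9 -> 16 -> 38
Found: False
Comparisons: 4


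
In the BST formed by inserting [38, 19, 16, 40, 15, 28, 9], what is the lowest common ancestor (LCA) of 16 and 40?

Tree insertion order: [38, 19, 16, 40, 15, 28, 9]
Tree (level-order array): [38, 19, 40, 16, 28, None, None, 15, None, None, None, 9]
In a BST, the LCA of p=16, q=40 is the first node v on the
root-to-leaf path with p <= v <= q (go left if both < v, right if both > v).
Walk from root:
  at 38: 16 <= 38 <= 40, this is the LCA
LCA = 38


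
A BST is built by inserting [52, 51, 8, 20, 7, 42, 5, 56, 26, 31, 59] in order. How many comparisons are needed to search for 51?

Search path for 51: 52 -> 51
Found: True
Comparisons: 2


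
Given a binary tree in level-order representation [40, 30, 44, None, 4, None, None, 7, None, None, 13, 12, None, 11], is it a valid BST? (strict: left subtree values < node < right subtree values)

Level-order array: [40, 30, 44, None, 4, None, None, 7, None, None, 13, 12, None, 11]
Validate using subtree bounds (lo, hi): at each node, require lo < value < hi,
then recurse left with hi=value and right with lo=value.
Preorder trace (stopping at first violation):
  at node 40 with bounds (-inf, +inf): OK
  at node 30 with bounds (-inf, 40): OK
  at node 4 with bounds (30, 40): VIOLATION
Node 4 violates its bound: not (30 < 4 < 40).
Result: Not a valid BST


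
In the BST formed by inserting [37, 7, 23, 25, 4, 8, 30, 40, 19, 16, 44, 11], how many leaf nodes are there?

Tree built from: [37, 7, 23, 25, 4, 8, 30, 40, 19, 16, 44, 11]
Tree (level-order array): [37, 7, 40, 4, 23, None, 44, None, None, 8, 25, None, None, None, 19, None, 30, 16, None, None, None, 11]
Rule: A leaf has 0 children.
Per-node child counts:
  node 37: 2 child(ren)
  node 7: 2 child(ren)
  node 4: 0 child(ren)
  node 23: 2 child(ren)
  node 8: 1 child(ren)
  node 19: 1 child(ren)
  node 16: 1 child(ren)
  node 11: 0 child(ren)
  node 25: 1 child(ren)
  node 30: 0 child(ren)
  node 40: 1 child(ren)
  node 44: 0 child(ren)
Matching nodes: [4, 11, 30, 44]
Count of leaf nodes: 4


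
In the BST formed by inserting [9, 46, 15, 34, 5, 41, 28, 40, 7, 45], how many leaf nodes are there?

Tree built from: [9, 46, 15, 34, 5, 41, 28, 40, 7, 45]
Tree (level-order array): [9, 5, 46, None, 7, 15, None, None, None, None, 34, 28, 41, None, None, 40, 45]
Rule: A leaf has 0 children.
Per-node child counts:
  node 9: 2 child(ren)
  node 5: 1 child(ren)
  node 7: 0 child(ren)
  node 46: 1 child(ren)
  node 15: 1 child(ren)
  node 34: 2 child(ren)
  node 28: 0 child(ren)
  node 41: 2 child(ren)
  node 40: 0 child(ren)
  node 45: 0 child(ren)
Matching nodes: [7, 28, 40, 45]
Count of leaf nodes: 4


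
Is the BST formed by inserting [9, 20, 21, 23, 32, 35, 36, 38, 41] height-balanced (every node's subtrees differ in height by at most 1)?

Tree (level-order array): [9, None, 20, None, 21, None, 23, None, 32, None, 35, None, 36, None, 38, None, 41]
Definition: a tree is height-balanced if, at every node, |h(left) - h(right)| <= 1 (empty subtree has height -1).
Bottom-up per-node check:
  node 41: h_left=-1, h_right=-1, diff=0 [OK], height=0
  node 38: h_left=-1, h_right=0, diff=1 [OK], height=1
  node 36: h_left=-1, h_right=1, diff=2 [FAIL (|-1-1|=2 > 1)], height=2
  node 35: h_left=-1, h_right=2, diff=3 [FAIL (|-1-2|=3 > 1)], height=3
  node 32: h_left=-1, h_right=3, diff=4 [FAIL (|-1-3|=4 > 1)], height=4
  node 23: h_left=-1, h_right=4, diff=5 [FAIL (|-1-4|=5 > 1)], height=5
  node 21: h_left=-1, h_right=5, diff=6 [FAIL (|-1-5|=6 > 1)], height=6
  node 20: h_left=-1, h_right=6, diff=7 [FAIL (|-1-6|=7 > 1)], height=7
  node 9: h_left=-1, h_right=7, diff=8 [FAIL (|-1-7|=8 > 1)], height=8
Node 36 violates the condition: |-1 - 1| = 2 > 1.
Result: Not balanced


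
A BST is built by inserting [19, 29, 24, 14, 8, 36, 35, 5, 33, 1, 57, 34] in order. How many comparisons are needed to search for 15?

Search path for 15: 19 -> 14
Found: False
Comparisons: 2


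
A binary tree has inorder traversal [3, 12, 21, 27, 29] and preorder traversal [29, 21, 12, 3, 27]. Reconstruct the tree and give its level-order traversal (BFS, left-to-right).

Inorder:  [3, 12, 21, 27, 29]
Preorder: [29, 21, 12, 3, 27]
Algorithm: preorder visits root first, so consume preorder in order;
for each root, split the current inorder slice at that value into
left-subtree inorder and right-subtree inorder, then recurse.
Recursive splits:
  root=29; inorder splits into left=[3, 12, 21, 27], right=[]
  root=21; inorder splits into left=[3, 12], right=[27]
  root=12; inorder splits into left=[3], right=[]
  root=3; inorder splits into left=[], right=[]
  root=27; inorder splits into left=[], right=[]
Reconstructed level-order: [29, 21, 12, 27, 3]


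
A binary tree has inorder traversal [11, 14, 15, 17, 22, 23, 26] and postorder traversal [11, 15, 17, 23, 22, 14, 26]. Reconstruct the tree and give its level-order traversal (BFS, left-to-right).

Inorder:   [11, 14, 15, 17, 22, 23, 26]
Postorder: [11, 15, 17, 23, 22, 14, 26]
Algorithm: postorder visits root last, so walk postorder right-to-left;
each value is the root of the current inorder slice — split it at that
value, recurse on the right subtree first, then the left.
Recursive splits:
  root=26; inorder splits into left=[11, 14, 15, 17, 22, 23], right=[]
  root=14; inorder splits into left=[11], right=[15, 17, 22, 23]
  root=22; inorder splits into left=[15, 17], right=[23]
  root=23; inorder splits into left=[], right=[]
  root=17; inorder splits into left=[15], right=[]
  root=15; inorder splits into left=[], right=[]
  root=11; inorder splits into left=[], right=[]
Reconstructed level-order: [26, 14, 11, 22, 17, 23, 15]


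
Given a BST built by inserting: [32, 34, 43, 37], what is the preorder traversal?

Tree insertion order: [32, 34, 43, 37]
Tree (level-order array): [32, None, 34, None, 43, 37]
Preorder traversal: [32, 34, 43, 37]


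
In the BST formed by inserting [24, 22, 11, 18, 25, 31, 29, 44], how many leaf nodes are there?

Tree built from: [24, 22, 11, 18, 25, 31, 29, 44]
Tree (level-order array): [24, 22, 25, 11, None, None, 31, None, 18, 29, 44]
Rule: A leaf has 0 children.
Per-node child counts:
  node 24: 2 child(ren)
  node 22: 1 child(ren)
  node 11: 1 child(ren)
  node 18: 0 child(ren)
  node 25: 1 child(ren)
  node 31: 2 child(ren)
  node 29: 0 child(ren)
  node 44: 0 child(ren)
Matching nodes: [18, 29, 44]
Count of leaf nodes: 3


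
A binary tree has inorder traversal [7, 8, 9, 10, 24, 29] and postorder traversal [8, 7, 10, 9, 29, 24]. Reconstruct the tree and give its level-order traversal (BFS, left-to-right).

Inorder:   [7, 8, 9, 10, 24, 29]
Postorder: [8, 7, 10, 9, 29, 24]
Algorithm: postorder visits root last, so walk postorder right-to-left;
each value is the root of the current inorder slice — split it at that
value, recurse on the right subtree first, then the left.
Recursive splits:
  root=24; inorder splits into left=[7, 8, 9, 10], right=[29]
  root=29; inorder splits into left=[], right=[]
  root=9; inorder splits into left=[7, 8], right=[10]
  root=10; inorder splits into left=[], right=[]
  root=7; inorder splits into left=[], right=[8]
  root=8; inorder splits into left=[], right=[]
Reconstructed level-order: [24, 9, 29, 7, 10, 8]


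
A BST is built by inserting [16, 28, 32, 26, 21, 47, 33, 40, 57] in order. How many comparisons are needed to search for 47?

Search path for 47: 16 -> 28 -> 32 -> 47
Found: True
Comparisons: 4


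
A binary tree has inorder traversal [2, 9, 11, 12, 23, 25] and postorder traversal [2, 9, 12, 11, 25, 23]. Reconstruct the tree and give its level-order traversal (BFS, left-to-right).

Inorder:   [2, 9, 11, 12, 23, 25]
Postorder: [2, 9, 12, 11, 25, 23]
Algorithm: postorder visits root last, so walk postorder right-to-left;
each value is the root of the current inorder slice — split it at that
value, recurse on the right subtree first, then the left.
Recursive splits:
  root=23; inorder splits into left=[2, 9, 11, 12], right=[25]
  root=25; inorder splits into left=[], right=[]
  root=11; inorder splits into left=[2, 9], right=[12]
  root=12; inorder splits into left=[], right=[]
  root=9; inorder splits into left=[2], right=[]
  root=2; inorder splits into left=[], right=[]
Reconstructed level-order: [23, 11, 25, 9, 12, 2]
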